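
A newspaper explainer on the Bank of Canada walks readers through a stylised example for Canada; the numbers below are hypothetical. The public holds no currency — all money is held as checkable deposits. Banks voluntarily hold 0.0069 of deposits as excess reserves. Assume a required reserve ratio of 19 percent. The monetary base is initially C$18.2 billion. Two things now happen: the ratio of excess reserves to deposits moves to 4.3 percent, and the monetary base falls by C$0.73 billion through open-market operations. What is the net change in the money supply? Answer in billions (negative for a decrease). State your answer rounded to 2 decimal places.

Before: m₁ = 1 / (0.19 + 0.0069) ≈ 5.07872, MB₁ = 18.2, so M₁ = 5.07872 × 18.2 ≈ 92.4327 billion.
After: m₂ = 1 / (0.19 + 0.043) ≈ 4.29185, MB₂ = 18.2 − 0.73 = 17.47, so M₂ = 4.29185 × 17.47 ≈ 74.9786 billion.
ΔM = M₂ − M₁ = 74.9786 − 92.4327 = -17.4541 billion.

-17.45 billion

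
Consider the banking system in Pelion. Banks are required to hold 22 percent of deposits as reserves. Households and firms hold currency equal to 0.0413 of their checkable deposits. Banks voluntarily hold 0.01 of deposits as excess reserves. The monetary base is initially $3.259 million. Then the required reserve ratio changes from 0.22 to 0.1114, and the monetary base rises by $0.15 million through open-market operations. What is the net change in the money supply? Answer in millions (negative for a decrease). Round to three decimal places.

Before: m₁ = (1 + 0.0413) / (0.22 + 0.01 + 0.0413) ≈ 3.83819, MB₁ = 3.259, so M₁ = 3.83819 × 3.259 ≈ 12.5087 million.
After: m₂ = (1 + 0.0413) / (0.1114 + 0.01 + 0.0413) ≈ 6.40012, MB₂ = 3.259 + 0.15 = 3.409, so M₂ = 6.40012 × 3.409 ≈ 21.818 million.
ΔM = M₂ − M₁ = 21.818 − 12.5087 = 9.3093 million.

$9.309 million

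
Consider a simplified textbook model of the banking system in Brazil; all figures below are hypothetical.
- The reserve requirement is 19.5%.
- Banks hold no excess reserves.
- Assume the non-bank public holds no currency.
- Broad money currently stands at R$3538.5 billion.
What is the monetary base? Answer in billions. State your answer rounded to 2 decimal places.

R$690.01 billion

With no currency drain and no excess reserves, the money multiplier is m = 1/rr = 1/0.195 ≈ 5.1282051.
The monetary base is MB = M / m = 3538.5 / 5.1282051 ≈ 690.0075 billion.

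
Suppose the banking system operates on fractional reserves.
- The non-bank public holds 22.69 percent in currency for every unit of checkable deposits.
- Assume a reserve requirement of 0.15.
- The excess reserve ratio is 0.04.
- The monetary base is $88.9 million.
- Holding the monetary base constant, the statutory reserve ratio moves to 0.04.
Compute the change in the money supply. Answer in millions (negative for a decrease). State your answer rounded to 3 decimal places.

$93.772 million

Initially m₁ = (1 + 0.2269) / (0.15 + 0.04 + 0.2269) ≈ 2.942912, so M₁ = 2.942912 × 88.9 ≈ 261.6249 million.
After the change m₂ = (1 + 0.2269) / (0.04 + 0.04 + 0.2269) ≈ 3.997719, so M₂ = 3.997719 × 88.9 ≈ 355.3972 million.
ΔM = M₂ − M₁ = 355.3972 − 261.6249 = 93.7723 million.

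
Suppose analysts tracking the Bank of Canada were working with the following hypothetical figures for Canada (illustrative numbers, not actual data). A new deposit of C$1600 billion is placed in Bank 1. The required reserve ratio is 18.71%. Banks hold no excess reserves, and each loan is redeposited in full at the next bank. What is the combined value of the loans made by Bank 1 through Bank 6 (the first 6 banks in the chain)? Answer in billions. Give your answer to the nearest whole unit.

C$4946 billion

Bank i lends (1 − rr)^i of the original deposit: Bank 1 lends 1600·0.8129 = 1300.6400, Bank 2 lends 1600·0.8129² ≈ 1057.2903, and so on.
Summing a geometric series: total = 1600·[0.8129·(1 − 0.8129^6) / (1 − 0.8129)] ≈ 4945.6916 billion.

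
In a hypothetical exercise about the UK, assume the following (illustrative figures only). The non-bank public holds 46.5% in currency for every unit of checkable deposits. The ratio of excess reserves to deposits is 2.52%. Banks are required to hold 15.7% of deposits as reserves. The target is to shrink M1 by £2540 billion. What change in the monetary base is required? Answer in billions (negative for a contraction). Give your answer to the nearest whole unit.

-1122 billion

The money multiplier is m = (1 + c) / (rr + e + c) = (1 + 0.465) / (0.157 + 0.0252 + 0.465) ≈ 2.26360.
ΔMB = ΔM / m = (−2540) / 2.26360 ≈ -1122.1064 billion.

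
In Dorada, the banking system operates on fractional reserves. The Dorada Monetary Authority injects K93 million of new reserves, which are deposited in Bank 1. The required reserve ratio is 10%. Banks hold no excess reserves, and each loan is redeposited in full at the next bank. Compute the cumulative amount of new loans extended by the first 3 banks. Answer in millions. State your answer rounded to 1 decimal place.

Bank i lends (1 − rr)^i of the original deposit: Bank 1 lends 93·0.9000 = 83.7000, Bank 2 lends 93·0.9000² = 75.3300, and so on.
Summing a geometric series: total = 93·[0.9000·(1 − 0.9000^3) / (1 − 0.9000)] = 226.8270 million.

K226.8 million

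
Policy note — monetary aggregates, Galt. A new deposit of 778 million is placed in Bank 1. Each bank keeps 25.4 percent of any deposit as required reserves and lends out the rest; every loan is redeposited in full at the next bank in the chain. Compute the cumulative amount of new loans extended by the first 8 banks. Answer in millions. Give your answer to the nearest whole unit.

2066 million

Bank i lends (1 − rr)^i of the original deposit: Bank 1 lends 778·0.7460 = 580.3880, Bank 2 lends 778·0.7460² ≈ 432.9694, and so on.
Summing a geometric series: total = 778·[0.7460·(1 − 0.7460^8) / (1 − 0.7460)] ≈ 2065.8149 million.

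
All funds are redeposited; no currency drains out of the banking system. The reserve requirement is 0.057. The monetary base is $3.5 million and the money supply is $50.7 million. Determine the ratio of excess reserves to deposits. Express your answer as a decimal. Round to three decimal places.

Using m = M/MB = 50.7/3.5 ≈ 14.485714. Since m = (1 + c)/(c + rr + e), the denominator satisfies c + rr + e = (1 + c)/m = (1 + 0) / 14.485714 ≈ 0.069034.
With c = 0 and rr = 0.057, the ratio of excess reserves to deposits is 0.069034 − 0 − 0.057 = 0.012034.

0.012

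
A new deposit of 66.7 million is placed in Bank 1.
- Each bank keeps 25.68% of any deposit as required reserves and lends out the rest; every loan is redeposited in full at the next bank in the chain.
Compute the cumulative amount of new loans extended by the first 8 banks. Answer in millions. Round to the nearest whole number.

175 million

Bank i lends (1 − rr)^i of the original deposit: Bank 1 lends 66.7·0.7432 ≈ 49.5714, Bank 2 lends 66.7·0.7432² ≈ 36.8415, and so on.
Summing a geometric series: total = 66.7·[0.7432·(1 − 0.7432^8) / (1 − 0.7432)] ≈ 175.0679 million.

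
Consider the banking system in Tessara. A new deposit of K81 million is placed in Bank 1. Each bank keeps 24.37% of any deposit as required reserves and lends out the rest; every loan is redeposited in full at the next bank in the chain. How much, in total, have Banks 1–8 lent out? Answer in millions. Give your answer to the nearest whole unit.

K224 million

Bank i lends (1 − rr)^i of the original deposit: Bank 1 lends 81·0.7563 = 61.2603, Bank 2 lends 81·0.7563² ≈ 46.3312, and so on.
Summing a geometric series: total = 81·[0.7563·(1 − 0.7563^8) / (1 − 0.7563)] ≈ 224.4682 million.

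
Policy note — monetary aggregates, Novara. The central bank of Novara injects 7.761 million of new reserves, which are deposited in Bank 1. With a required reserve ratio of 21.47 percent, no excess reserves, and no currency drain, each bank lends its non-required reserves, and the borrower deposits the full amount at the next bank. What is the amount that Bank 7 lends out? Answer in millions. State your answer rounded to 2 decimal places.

Each bank lends a fraction (1 − rr) = 0.7853 of the deposit it receives, so Bank 7 receives 7.761·0.7853^6 and lends 7.761·0.7853^7 ≈ 1.4294 million.

1.43 million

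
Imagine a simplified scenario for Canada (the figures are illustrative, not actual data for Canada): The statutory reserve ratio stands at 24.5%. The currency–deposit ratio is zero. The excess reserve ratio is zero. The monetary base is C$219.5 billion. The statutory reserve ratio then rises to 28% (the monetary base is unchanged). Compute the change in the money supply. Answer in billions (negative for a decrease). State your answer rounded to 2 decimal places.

-111.99 billion

Initially m₁ = 1 / (0.245) ≈ 4.081633, so M₁ = 4.081633 × 219.5 ≈ 895.9184 billion.
After the change m₂ = 1 / (0.28) ≈ 3.571429, so M₂ = 3.571429 × 219.5 ≈ 783.9287 billion.
ΔM = M₂ − M₁ = 783.9287 − 895.9184 = -111.9897 billion.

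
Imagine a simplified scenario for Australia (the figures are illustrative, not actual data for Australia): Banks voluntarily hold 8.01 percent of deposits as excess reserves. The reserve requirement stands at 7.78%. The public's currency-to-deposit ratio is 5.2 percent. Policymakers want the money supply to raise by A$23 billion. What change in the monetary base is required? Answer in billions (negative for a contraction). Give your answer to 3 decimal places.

The money multiplier is m = (1 + c) / (rr + e + c) = (1 + 0.052) / (0.0778 + 0.0801 + 0.052) ≈ 5.011910.
ΔMB = ΔM / m = (+23) / 5.011910 ≈ 4.5891 billion.

A$4.589 billion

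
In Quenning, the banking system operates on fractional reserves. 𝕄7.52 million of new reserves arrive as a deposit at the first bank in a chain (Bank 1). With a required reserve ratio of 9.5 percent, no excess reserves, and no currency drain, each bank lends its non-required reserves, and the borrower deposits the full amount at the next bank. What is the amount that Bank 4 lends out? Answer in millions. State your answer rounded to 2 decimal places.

𝕄5.04 million

Each bank lends a fraction (1 − rr) = 0.9050 of the deposit it receives, so Bank 4 receives 7.52·0.9050^3 and lends 7.52·0.9050^4 ≈ 5.0444 million.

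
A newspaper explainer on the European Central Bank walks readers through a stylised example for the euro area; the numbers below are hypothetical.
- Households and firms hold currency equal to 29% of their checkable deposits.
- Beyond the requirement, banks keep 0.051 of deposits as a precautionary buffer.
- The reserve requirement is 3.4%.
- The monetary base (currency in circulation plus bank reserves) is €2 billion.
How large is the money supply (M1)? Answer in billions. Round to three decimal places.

The money multiplier is m = (1 + c) / (rr + e + c) = (1 + 0.29) / (0.034 + 0.051 + 0.29) = 3.44.
So M = m × MB = 3.44 × 2 = 6.88 billion.

€6.880 billion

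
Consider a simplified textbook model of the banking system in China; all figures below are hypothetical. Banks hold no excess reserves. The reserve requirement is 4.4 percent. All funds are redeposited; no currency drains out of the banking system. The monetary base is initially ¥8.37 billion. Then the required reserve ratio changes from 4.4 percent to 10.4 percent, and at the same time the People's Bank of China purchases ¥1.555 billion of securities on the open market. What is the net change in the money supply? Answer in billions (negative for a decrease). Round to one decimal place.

Before: m₁ = 1 / (0.044) ≈ 22.7273, MB₁ = 8.37, so M₁ = 22.7273 × 8.37 ≈ 190.2275 billion.
After: m₂ = 1 / (0.104) ≈ 9.6154, MB₂ = 8.37 + 1.555 = 9.925, so M₂ = 9.6154 × 9.925 ≈ 95.4328 billion.
ΔM = M₂ − M₁ = 95.4328 − 190.2275 = -94.7947 billion.

-94.8 billion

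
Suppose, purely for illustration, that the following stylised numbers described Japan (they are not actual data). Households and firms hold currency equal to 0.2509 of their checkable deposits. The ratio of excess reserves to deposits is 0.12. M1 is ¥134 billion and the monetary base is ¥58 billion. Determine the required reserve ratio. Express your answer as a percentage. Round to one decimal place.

17.1%

Using m = M/MB = 134/58 ≈ 2.310345. Since m = (1 + c)/(c + rr + e), the denominator satisfies c + rr + e = (1 + c)/m = (1 + 0.2509) / 2.310345 ≈ 0.541434.
With c = 0.2509 and e = 0.12, the required reserve ratio is 0.541434 − 0.2509 − 0.12 = 0.170534.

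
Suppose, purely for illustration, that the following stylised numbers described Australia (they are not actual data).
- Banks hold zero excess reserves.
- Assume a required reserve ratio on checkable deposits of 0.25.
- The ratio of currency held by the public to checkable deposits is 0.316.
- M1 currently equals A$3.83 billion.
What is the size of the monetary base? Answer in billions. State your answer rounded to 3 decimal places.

The money multiplier is m = (1 + c) / (rr + c) = (1 + 0.316) / (0.25 + 0.316) ≈ 2.32509.
MB = M / m = 3.83 / 2.32509 ≈ 1.6472 billion.

A$1.647 billion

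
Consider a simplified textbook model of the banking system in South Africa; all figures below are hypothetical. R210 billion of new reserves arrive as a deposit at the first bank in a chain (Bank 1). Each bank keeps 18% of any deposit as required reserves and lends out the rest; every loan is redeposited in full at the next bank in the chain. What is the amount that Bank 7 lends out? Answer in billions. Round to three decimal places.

R52.350 billion

Each bank lends a fraction (1 − rr) = 0.8200 of the deposit it receives, so Bank 7 receives 210·0.8200^6 and lends 210·0.8200^7 ≈ 52.3499 billion.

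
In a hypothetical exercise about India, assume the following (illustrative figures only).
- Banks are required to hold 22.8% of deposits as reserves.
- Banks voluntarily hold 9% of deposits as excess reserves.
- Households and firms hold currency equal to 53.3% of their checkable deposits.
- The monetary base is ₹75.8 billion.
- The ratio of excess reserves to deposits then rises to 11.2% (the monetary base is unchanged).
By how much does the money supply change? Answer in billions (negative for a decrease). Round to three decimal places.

Initially m₁ = (1 + 0.533) / (0.228 + 0.09 + 0.533) ≈ 1.801410, so M₁ = 1.801410 × 75.8 ≈ 136.5469 billion.
After the change m₂ = (1 + 0.533) / (0.228 + 0.112 + 0.533) ≈ 1.756014, so M₂ = 1.756014 × 75.8 ≈ 133.1059 billion.
ΔM = M₂ − M₁ = 133.1059 − 136.5469 = -3.441 billion.

-3.441 billion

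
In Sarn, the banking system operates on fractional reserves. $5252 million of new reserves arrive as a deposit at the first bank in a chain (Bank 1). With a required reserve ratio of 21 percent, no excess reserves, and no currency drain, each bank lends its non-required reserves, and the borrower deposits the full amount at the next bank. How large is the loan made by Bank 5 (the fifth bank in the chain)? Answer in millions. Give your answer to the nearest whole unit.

$1616 million

Each bank lends a fraction (1 − rr) = 0.7900 of the deposit it receives, so Bank 5 receives 5252·0.7900^4 and lends 5252·0.7900^5 ≈ 1616.0700 million.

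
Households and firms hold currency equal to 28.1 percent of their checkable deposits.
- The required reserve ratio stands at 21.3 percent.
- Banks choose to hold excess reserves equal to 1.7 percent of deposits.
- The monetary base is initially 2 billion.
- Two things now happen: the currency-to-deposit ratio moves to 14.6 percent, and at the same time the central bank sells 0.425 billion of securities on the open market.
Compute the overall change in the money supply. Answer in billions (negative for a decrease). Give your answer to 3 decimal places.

-0.213 billion

Before: m₁ = (1 + 0.281) / (0.213 + 0.017 + 0.281) ≈ 2.50685, MB₁ = 2, so M₁ = 2.50685 × 2 = 5.0137 billion.
After: m₂ = (1 + 0.146) / (0.213 + 0.017 + 0.146) ≈ 3.04787, MB₂ = 2 − 0.425 = 1.575, so M₂ = 3.04787 × 1.575 ≈ 4.8004 billion.
ΔM = M₂ − M₁ = 4.8004 − 5.0137 = -0.2133 billion.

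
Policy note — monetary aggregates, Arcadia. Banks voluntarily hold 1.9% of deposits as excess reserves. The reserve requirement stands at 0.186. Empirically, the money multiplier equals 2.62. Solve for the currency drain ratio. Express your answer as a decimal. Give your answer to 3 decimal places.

Using m = 2.62. From m = (1 + c)/(c + rr + e), rearranging gives 1 + c = m·(c + rr + e), so c·(1 − m) = m·(rr + e) − 1.
Hence c = [m·(rr + e) − 1]/(1 − m) = [2.62 × (0.186 + 0.019) − 1] / (1 − 2.62) ≈ 0.285741.

0.286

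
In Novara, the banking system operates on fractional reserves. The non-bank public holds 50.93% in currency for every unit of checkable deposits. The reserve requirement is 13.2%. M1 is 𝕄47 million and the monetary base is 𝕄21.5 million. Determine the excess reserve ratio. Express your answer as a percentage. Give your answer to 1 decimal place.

Using m = M/MB = 47/21.5 ≈ 2.186047. Since m = (1 + c)/(c + rr + e), the denominator satisfies c + rr + e = (1 + c)/m = (1 + 0.5093) / 2.186047 ≈ 0.690424.
With c = 0.5093 and rr = 0.132, the excess reserve ratio is 0.690424 − 0.5093 − 0.132 = 0.049124.

4.9%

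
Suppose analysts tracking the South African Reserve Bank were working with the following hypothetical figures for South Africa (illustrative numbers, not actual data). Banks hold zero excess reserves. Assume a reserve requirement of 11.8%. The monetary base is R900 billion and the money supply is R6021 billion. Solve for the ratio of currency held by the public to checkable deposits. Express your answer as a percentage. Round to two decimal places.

Using m = M/MB = 6021/900 = 6.690000. From m = (1 + c)/(c + rr + e), rearranging gives 1 + c = m·(c + rr + e), so c·(1 − m) = m·(rr + e) − 1.
Hence c = [m·(rr + e) − 1]/(1 − m) = [6.690000 × (0.118 + 0) − 1] / (1 − 6.690000) ≈ 0.037009.

3.70%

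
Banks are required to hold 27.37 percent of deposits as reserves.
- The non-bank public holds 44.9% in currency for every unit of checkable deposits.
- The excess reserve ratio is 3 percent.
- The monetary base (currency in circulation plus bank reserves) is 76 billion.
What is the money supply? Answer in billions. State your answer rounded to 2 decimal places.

146.31 billion

The money multiplier is m = (1 + c) / (rr + e + c) = (1 + 0.449) / (0.2737 + 0.03 + 0.449) ≈ 1.92507.
So M = m × MB = 1.92507 × 76 ≈ 146.3053 billion.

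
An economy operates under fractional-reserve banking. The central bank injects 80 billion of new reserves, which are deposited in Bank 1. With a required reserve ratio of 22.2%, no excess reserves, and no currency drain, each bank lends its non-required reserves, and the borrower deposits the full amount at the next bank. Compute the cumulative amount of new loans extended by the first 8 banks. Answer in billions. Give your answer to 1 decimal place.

242.7 billion

Bank i lends (1 − rr)^i of the original deposit: Bank 1 lends 80·0.7780 = 62.2400, Bank 2 lends 80·0.7780² ≈ 48.4227, and so on.
Summing a geometric series: total = 80·[0.7780·(1 − 0.7780^8) / (1 − 0.7780)] ≈ 242.7287 billion.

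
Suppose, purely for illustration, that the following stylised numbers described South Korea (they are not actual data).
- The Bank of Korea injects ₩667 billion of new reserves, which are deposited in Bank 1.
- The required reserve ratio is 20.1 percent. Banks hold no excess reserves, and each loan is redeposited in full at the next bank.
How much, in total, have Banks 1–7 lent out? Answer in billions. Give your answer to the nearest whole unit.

Bank i lends (1 − rr)^i of the original deposit: Bank 1 lends 667·0.7990 = 532.9330, Bank 2 lends 667·0.7990² ≈ 425.8135, and so on.
Summing a geometric series: total = 667·[0.7990·(1 − 0.7990^7) / (1 − 0.7990)] ≈ 2100.2146 billion.

₩2100 billion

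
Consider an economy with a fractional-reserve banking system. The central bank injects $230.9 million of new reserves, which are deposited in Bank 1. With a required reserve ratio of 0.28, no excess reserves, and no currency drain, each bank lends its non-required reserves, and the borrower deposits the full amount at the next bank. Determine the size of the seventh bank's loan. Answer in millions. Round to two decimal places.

$23.16 million

Each bank lends a fraction (1 − rr) = 0.7200 of the deposit it receives, so Bank 7 receives 230.9·0.7200^6 and lends 230.9·0.7200^7 ≈ 23.1607 million.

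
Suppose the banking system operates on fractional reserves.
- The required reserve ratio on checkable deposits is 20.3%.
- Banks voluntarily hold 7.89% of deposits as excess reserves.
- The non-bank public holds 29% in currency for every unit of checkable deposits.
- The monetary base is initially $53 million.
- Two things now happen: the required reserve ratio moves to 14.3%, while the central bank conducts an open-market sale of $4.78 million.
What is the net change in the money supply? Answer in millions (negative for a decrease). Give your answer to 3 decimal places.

$1.967 million

Before: m₁ = (1 + 0.29) / (0.203 + 0.0789 + 0.29) ≈ 2.255639, MB₁ = 53, so M₁ = 2.255639 × 53 ≈ 119.5489 million.
After: m₂ = (1 + 0.29) / (0.143 + 0.0789 + 0.29) ≈ 2.520023, MB₂ = 53 − 4.78 = 48.22, so M₂ = 2.520023 × 48.22 ≈ 121.5155 million.
ΔM = M₂ − M₁ = 121.5155 − 119.5489 = 1.9666 million.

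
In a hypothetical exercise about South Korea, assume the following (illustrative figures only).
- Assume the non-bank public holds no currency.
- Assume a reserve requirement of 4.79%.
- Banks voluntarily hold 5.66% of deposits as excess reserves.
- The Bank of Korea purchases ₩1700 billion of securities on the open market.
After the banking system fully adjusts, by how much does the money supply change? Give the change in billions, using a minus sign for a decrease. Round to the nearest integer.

₩16268 billion

The money multiplier is m = 1 / (rr + e) = 1 / (0.0479 + 0.0566) ≈ 9.56938.
The purchase adds 1700 billion of base, so ΔM = m × ΔMB = 9.56938 × (+1700) = 16267.946 billion.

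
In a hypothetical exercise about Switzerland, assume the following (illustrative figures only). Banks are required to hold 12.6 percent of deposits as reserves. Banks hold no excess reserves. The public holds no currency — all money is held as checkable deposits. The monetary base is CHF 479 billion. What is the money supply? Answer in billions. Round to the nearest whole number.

With no currency drain or excess reserves, the money multiplier is m = 1/rr = 1/0.126 ≈ 7.9365.
Money supply M = m × MB = 7.9365 × 479 = 3801.5835 billion.

CHF 3802 billion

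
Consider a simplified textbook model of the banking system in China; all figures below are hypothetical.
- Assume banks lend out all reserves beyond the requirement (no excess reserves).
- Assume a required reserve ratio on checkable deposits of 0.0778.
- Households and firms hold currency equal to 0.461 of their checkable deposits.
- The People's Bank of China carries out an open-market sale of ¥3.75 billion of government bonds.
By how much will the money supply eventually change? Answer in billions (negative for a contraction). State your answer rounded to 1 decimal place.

-10.2 billion

The money multiplier is m = (1 + c) / (rr + c) = (1 + 0.461) / (0.0778 + 0.461) ≈ 2.7116.
The sale removes 3.75 billion of base, so ΔM = m × ΔMB = 2.7116 × (−3.75) = -10.1685 billion.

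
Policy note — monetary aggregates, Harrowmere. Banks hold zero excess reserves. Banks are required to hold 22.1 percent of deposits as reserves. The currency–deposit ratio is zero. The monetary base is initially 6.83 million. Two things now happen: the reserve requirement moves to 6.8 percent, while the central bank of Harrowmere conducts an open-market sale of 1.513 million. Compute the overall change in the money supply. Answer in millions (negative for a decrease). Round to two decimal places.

Before: m₁ = 1 / (0.221) ≈ 4.5249, MB₁ = 6.83, so M₁ = 4.5249 × 6.83 ≈ 30.9051 million.
After: m₂ = 1 / (0.068) ≈ 14.7059, MB₂ = 6.83 − 1.513 = 5.317, so M₂ = 14.7059 × 5.317 ≈ 78.1913 million.
ΔM = M₂ − M₁ = 78.1913 − 30.9051 = 47.2862 million.

47.29 million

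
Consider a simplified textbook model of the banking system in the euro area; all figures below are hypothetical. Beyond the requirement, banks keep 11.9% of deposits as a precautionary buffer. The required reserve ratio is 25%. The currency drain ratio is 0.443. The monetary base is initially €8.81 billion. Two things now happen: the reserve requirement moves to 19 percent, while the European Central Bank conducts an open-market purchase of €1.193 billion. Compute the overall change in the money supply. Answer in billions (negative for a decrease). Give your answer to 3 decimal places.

€3.538 billion

Before: m₁ = (1 + 0.443) / (0.25 + 0.119 + 0.443) ≈ 1.777094, MB₁ = 8.81, so M₁ = 1.777094 × 8.81 ≈ 15.6562 billion.
After: m₂ = (1 + 0.443) / (0.19 + 0.119 + 0.443) ≈ 1.918883, MB₂ = 8.81 + 1.193 = 10.003, so M₂ = 1.918883 × 10.003 ≈ 19.1946 billion.
ΔM = M₂ − M₁ = 19.1946 − 15.6562 = 3.5384 billion.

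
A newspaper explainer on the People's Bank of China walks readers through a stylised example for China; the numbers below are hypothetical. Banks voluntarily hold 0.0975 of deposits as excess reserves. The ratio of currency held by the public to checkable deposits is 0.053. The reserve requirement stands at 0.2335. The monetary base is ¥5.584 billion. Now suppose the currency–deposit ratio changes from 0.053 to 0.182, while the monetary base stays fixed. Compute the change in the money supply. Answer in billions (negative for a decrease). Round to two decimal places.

Initially m₁ = (1 + 0.053) / (0.2335 + 0.0975 + 0.053) ≈ 2.7422, so M₁ = 2.7422 × 5.584 ≈ 15.3124 billion.
After the change m₂ = (1 + 0.182) / (0.2335 + 0.0975 + 0.182) ≈ 2.3041, so M₂ = 2.3041 × 5.584 ≈ 12.8661 billion.
ΔM = M₂ − M₁ = 12.8661 − 15.3124 = -2.4463 billion.

-2.45 billion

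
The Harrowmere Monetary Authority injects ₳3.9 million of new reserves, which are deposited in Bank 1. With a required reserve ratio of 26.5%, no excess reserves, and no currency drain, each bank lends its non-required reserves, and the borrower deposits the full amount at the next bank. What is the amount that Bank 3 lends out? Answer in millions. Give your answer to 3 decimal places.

Each bank lends a fraction (1 − rr) = 0.7350 of the deposit it receives, so Bank 3 receives 3.9·0.7350^2 and lends 3.9·0.7350^3 ≈ 1.5486 million.

₳1.549 million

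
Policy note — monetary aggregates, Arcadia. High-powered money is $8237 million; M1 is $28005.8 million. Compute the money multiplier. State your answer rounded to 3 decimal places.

3.400

The money multiplier is m = M / MB = 28005.8 / 8237 = 3.40000.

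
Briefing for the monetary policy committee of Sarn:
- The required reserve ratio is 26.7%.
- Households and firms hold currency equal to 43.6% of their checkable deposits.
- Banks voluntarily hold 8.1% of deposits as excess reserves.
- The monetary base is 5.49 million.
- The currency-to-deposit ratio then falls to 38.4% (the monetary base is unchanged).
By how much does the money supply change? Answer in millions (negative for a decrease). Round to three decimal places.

0.324 million

Initially m₁ = (1 + 0.436) / (0.267 + 0.081 + 0.436) ≈ 1.83163, so M₁ = 1.83163 × 5.49 ≈ 10.0556 million.
After the change m₂ = (1 + 0.384) / (0.267 + 0.081 + 0.384) ≈ 1.89071, so M₂ = 1.89071 × 5.49 ≈ 10.38 million.
ΔM = M₂ − M₁ = 10.38 − 10.0556 = 0.3244 million.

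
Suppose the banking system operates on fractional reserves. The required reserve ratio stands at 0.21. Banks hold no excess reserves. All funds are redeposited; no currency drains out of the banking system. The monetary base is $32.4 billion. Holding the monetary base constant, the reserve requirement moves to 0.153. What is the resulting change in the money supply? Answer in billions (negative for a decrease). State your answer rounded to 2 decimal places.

$57.48 billion

Initially m₁ = 1 / (0.21) ≈ 4.76190, so M₁ = 4.76190 × 32.4 ≈ 154.2856 billion.
After the change m₂ = 1 / (0.153) ≈ 6.53595, so M₂ = 6.53595 × 32.4 ≈ 211.7648 billion.
ΔM = M₂ − M₁ = 211.7648 − 154.2856 = 57.4792 billion.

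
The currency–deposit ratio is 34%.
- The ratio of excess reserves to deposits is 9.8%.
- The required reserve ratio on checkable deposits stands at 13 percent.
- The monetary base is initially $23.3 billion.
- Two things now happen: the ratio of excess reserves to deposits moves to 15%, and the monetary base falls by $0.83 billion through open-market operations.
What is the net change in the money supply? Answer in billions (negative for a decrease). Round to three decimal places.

Before: m₁ = (1 + 0.34) / (0.13 + 0.098 + 0.34) ≈ 2.359155, MB₁ = 23.3, so M₁ = 2.359155 × 23.3 ≈ 54.9683 billion.
After: m₂ = (1 + 0.34) / (0.13 + 0.15 + 0.34) ≈ 2.161290, MB₂ = 23.3 − 0.83 = 22.47, so M₂ = 2.161290 × 22.47 ≈ 48.5642 billion.
ΔM = M₂ − M₁ = 48.5642 − 54.9683 = -6.4041 billion.

-6.404 billion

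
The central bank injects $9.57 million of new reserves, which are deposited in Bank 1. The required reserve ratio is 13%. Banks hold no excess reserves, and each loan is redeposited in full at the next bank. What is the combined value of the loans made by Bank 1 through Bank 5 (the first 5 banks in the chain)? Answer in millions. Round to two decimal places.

Bank i lends (1 − rr)^i of the original deposit: Bank 1 lends 9.57·0.8700 = 8.3259, Bank 2 lends 9.57·0.8700² ≈ 7.2435, and so on.
Summing a geometric series: total = 9.57·[0.8700·(1 − 0.8700^5) / (1 − 0.8700)] ≈ 32.1238 million.

$32.12 million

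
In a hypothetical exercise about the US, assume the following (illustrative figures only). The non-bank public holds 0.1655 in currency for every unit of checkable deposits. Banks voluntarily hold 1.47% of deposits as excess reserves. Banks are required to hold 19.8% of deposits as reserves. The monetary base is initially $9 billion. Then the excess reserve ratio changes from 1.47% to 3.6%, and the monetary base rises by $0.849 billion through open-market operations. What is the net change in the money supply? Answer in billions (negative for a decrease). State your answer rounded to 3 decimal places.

Before: m₁ = (1 + 0.1655) / (0.198 + 0.0147 + 0.1655) ≈ 3.08170, MB₁ = 9, so M₁ = 3.08170 × 9 = 27.7353 billion.
After: m₂ = (1 + 0.1655) / (0.198 + 0.036 + 0.1655) ≈ 2.91740, MB₂ = 9 + 0.849 = 9.849, so M₂ = 2.91740 × 9.849 ≈ 28.7335 billion.
ΔM = M₂ − M₁ = 28.7335 − 27.7353 = 0.9982 billion.

$0.998 billion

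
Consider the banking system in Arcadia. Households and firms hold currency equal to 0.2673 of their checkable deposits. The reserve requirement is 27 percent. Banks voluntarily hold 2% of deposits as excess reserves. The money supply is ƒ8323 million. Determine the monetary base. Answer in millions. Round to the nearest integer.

The money multiplier is m = (1 + c) / (rr + e + c) = (1 + 0.2673) / (0.27 + 0.02 + 0.2673) ≈ 2.27400.
MB = M / m = 8323 / 2.27400 ≈ 3660.0704 million.

ƒ3660 million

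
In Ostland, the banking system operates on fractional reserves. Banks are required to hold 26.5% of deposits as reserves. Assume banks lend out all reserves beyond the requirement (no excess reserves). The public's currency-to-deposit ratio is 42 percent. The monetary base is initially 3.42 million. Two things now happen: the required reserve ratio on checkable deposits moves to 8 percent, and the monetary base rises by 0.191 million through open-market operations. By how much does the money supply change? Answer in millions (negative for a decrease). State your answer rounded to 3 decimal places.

3.166 million

Before: m₁ = (1 + 0.42) / (0.265 + 0.42) ≈ 2.07299, MB₁ = 3.42, so M₁ = 2.07299 × 3.42 ≈ 7.0896 million.
After: m₂ = (1 + 0.42) / (0.08 + 0.42) = 2.84, MB₂ = 3.42 + 0.191 = 3.611, so M₂ = 2.84 × 3.611 ≈ 10.2552 million.
ΔM = M₂ − M₁ = 10.2552 − 7.0896 = 3.1656 million.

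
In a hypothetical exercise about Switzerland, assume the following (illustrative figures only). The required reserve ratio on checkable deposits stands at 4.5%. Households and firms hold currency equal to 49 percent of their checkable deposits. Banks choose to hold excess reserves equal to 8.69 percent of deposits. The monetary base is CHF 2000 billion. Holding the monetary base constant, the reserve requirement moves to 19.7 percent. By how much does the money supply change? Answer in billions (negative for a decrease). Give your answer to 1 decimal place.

Initially m₁ = (1 + 0.49) / (0.045 + 0.0869 + 0.49) ≈ 2.395884, so M₁ = 2.395884 × 2000 = 4791.768 billion.
After the change m₂ = (1 + 0.49) / (0.197 + 0.0869 + 0.49) ≈ 1.925313, so M₂ = 1.925313 × 2000 = 3850.626 billion.
ΔM = M₂ − M₁ = 3850.626 − 4791.768 = -941.142 billion.

-941.1 billion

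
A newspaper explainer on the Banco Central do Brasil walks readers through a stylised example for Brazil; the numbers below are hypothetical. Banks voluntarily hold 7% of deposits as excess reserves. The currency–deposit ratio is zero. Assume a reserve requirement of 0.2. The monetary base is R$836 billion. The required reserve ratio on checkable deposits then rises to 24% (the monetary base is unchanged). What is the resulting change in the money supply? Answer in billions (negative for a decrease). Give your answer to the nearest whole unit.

-400 billion

Initially m₁ = 1 / (0.2 + 0.07) ≈ 3.7037, so M₁ = 3.7037 × 836 = 3096.2932 billion.
After the change m₂ = 1 / (0.24 + 0.07) ≈ 3.2258, so M₂ = 3.2258 × 836 = 2696.7688 billion.
ΔM = M₂ − M₁ = 2696.7688 − 3096.2932 = -399.5244 billion.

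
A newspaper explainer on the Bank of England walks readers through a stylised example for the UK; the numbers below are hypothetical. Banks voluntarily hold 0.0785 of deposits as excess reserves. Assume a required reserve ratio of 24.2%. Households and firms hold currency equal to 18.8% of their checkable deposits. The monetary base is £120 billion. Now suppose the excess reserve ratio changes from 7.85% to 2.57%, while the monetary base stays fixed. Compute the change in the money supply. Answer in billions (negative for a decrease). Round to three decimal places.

£32.483 billion

Initially m₁ = (1 + 0.188) / (0.242 + 0.0785 + 0.188) ≈ 2.3362832, so M₁ = 2.3362832 × 120 ≈ 280.354 billion.
After the change m₂ = (1 + 0.188) / (0.242 + 0.0257 + 0.188) ≈ 2.6069783, so M₂ = 2.6069783 × 120 ≈ 312.8374 billion.
ΔM = M₂ − M₁ = 312.8374 − 280.354 = 32.4834 billion.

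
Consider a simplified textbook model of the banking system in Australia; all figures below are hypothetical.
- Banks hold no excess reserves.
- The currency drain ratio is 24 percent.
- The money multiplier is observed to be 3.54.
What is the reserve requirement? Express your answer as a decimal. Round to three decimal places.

0.110

Using m = 3.54. Since m = (1 + c)/(c + rr + e), the denominator satisfies c + rr + e = (1 + c)/m = (1 + 0.24) / 3.54 ≈ 0.350282.
With c = 0.24 and e = 0, the reserve requirement is 0.350282 − 0.24 − 0 = 0.110282.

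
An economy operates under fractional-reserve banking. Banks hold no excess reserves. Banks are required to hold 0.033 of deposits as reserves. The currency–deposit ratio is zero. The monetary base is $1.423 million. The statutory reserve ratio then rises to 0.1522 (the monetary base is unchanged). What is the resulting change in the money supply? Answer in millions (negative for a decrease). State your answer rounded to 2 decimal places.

Initially m₁ = 1 / (0.033) ≈ 30.3030, so M₁ = 30.3030 × 1.423 ≈ 43.1212 million.
After the change m₂ = 1 / (0.1522) ≈ 6.5703, so M₂ = 6.5703 × 1.423 ≈ 9.3495 million.
ΔM = M₂ − M₁ = 9.3495 − 43.1212 = -33.7717 million.

-33.77 million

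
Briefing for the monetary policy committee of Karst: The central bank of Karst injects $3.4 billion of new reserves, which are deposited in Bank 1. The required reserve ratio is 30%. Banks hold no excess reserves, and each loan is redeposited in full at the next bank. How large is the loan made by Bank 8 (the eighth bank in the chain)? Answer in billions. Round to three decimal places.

Each bank lends a fraction (1 − rr) = 0.7000 of the deposit it receives, so Bank 8 receives 3.4·0.7000^7 and lends 3.4·0.7000^8 ≈ 0.1960 billion.

$0.196 billion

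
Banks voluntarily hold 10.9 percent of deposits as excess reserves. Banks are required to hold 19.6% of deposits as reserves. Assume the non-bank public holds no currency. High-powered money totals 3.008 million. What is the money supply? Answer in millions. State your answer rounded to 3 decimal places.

9.862 million

The money multiplier is m = 1 / (rr + e) = 1 / (0.196 + 0.109) ≈ 3.27869.
So M = m × MB = 3.27869 × 3.008 ≈ 9.8623 million.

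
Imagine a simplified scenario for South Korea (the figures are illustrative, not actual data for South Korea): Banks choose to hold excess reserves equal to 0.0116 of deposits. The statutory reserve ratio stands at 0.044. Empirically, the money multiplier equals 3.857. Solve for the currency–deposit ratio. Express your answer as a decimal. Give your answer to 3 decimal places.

Using m = 3.857. From m = (1 + c)/(c + rr + e), rearranging gives 1 + c = m·(c + rr + e), so c·(1 − m) = m·(rr + e) − 1.
Hence c = [m·(rr + e) − 1]/(1 − m) = [3.857 × (0.044 + 0.0116) − 1] / (1 − 3.857) ≈ 0.274957.

0.275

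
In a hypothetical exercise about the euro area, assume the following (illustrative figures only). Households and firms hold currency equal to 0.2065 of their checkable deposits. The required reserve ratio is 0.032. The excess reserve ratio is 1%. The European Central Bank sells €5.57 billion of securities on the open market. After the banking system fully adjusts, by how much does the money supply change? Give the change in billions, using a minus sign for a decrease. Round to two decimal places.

-27.04 billion

The money multiplier is m = (1 + c) / (rr + e + c) = (1 + 0.2065) / (0.032 + 0.01 + 0.2065) ≈ 4.8551.
The sale removes 5.57 billion of base, so ΔM = m × ΔMB = 4.8551 × (−5.57) ≈ -27.0429 billion.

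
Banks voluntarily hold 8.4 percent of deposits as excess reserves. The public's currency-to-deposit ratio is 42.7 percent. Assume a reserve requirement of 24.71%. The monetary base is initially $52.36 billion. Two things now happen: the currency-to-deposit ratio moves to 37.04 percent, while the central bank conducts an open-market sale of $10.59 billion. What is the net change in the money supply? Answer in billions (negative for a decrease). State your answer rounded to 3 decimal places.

-16.960 billion

Before: m₁ = (1 + 0.427) / (0.2471 + 0.084 + 0.427) ≈ 1.882337, MB₁ = 52.36, so M₁ = 1.882337 × 52.36 ≈ 98.5592 billion.
After: m₂ = (1 + 0.3704) / (0.2471 + 0.084 + 0.3704) ≈ 1.953528, MB₂ = 52.36 − 10.59 = 41.77, so M₂ = 1.953528 × 41.77 ≈ 81.5989 billion.
ΔM = M₂ − M₁ = 81.5989 − 98.5592 = -16.9603 billion.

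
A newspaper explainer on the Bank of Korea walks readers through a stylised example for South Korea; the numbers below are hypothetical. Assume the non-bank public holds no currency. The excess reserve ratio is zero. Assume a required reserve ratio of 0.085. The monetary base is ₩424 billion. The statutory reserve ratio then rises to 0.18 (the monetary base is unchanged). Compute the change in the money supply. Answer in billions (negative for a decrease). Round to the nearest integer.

Initially m₁ = 1 / (0.085) ≈ 11.7647, so M₁ = 11.7647 × 424 = 4988.2328 billion.
After the change m₂ = 1 / (0.18) ≈ 5.5556, so M₂ = 5.5556 × 424 = 2355.5744 billion.
ΔM = M₂ − M₁ = 2355.5744 − 4988.2328 = -2632.6584 billion.

-2633 billion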